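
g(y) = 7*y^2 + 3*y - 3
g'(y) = 14*y + 3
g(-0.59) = -2.33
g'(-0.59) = -5.26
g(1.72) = 22.87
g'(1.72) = 27.08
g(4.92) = 181.20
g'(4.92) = 71.88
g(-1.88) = 16.10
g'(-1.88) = -23.32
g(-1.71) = 12.34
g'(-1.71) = -20.94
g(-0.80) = -0.92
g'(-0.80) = -8.20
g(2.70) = 56.13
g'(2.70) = 40.80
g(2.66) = 54.51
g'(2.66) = 40.24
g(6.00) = 267.00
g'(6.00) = 87.00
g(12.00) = 1041.00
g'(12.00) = 171.00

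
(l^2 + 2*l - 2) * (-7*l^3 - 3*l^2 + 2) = -7*l^5 - 17*l^4 + 8*l^3 + 8*l^2 + 4*l - 4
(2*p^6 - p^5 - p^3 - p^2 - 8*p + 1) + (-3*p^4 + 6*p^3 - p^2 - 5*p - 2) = 2*p^6 - p^5 - 3*p^4 + 5*p^3 - 2*p^2 - 13*p - 1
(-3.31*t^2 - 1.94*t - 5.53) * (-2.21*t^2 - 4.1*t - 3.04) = 7.3151*t^4 + 17.8584*t^3 + 30.2377*t^2 + 28.5706*t + 16.8112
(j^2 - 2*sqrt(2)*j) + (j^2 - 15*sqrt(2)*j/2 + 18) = 2*j^2 - 19*sqrt(2)*j/2 + 18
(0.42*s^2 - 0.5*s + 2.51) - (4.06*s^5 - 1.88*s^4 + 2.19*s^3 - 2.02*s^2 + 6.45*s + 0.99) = -4.06*s^5 + 1.88*s^4 - 2.19*s^3 + 2.44*s^2 - 6.95*s + 1.52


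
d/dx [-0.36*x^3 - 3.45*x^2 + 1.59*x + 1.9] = -1.08*x^2 - 6.9*x + 1.59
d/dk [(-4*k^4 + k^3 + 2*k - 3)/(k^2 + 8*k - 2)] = (-8*k^5 - 95*k^4 + 48*k^3 - 8*k^2 + 6*k + 20)/(k^4 + 16*k^3 + 60*k^2 - 32*k + 4)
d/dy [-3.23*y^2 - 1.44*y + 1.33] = -6.46*y - 1.44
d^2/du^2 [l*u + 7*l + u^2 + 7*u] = 2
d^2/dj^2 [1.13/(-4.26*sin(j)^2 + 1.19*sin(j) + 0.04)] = (-82.027152*sin(j)^4 + 17.185266*sin(j)^3 + 120.670327*sin(j)^2 - 34.316744*sin(j) + 3.58549)/(-4.26*sin(j)^2 + 1.19*sin(j) + 0.04)^3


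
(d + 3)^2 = d^2 + 6*d + 9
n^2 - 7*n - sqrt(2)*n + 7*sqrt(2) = (n - 7)*(n - sqrt(2))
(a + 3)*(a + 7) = a^2 + 10*a + 21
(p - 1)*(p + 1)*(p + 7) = p^3 + 7*p^2 - p - 7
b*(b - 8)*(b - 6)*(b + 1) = b^4 - 13*b^3 + 34*b^2 + 48*b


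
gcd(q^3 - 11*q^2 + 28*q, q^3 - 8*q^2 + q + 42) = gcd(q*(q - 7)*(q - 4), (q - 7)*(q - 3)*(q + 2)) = q - 7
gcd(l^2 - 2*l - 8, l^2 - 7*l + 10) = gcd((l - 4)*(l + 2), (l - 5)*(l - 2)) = 1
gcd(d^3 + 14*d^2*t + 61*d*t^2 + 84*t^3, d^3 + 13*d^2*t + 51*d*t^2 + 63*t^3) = d^2 + 10*d*t + 21*t^2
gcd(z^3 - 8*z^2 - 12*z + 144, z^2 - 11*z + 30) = z - 6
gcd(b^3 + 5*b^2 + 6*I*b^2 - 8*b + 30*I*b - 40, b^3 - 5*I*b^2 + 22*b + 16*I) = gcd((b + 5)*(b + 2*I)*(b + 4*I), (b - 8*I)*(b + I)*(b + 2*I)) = b + 2*I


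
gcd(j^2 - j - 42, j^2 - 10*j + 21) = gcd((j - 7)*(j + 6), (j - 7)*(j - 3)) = j - 7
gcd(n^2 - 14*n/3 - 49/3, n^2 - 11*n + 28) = n - 7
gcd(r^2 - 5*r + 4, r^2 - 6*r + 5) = r - 1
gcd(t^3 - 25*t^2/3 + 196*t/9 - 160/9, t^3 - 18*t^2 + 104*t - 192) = t - 4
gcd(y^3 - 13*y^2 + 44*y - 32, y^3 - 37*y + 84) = y - 4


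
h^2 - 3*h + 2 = (h - 2)*(h - 1)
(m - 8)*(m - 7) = m^2 - 15*m + 56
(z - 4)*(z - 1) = z^2 - 5*z + 4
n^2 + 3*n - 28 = (n - 4)*(n + 7)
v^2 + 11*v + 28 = (v + 4)*(v + 7)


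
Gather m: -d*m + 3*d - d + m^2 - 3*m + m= 2*d + m^2 + m*(-d - 2)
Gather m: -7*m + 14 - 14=-7*m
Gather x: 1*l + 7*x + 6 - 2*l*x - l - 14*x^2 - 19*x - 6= -14*x^2 + x*(-2*l - 12)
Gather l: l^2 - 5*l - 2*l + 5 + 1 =l^2 - 7*l + 6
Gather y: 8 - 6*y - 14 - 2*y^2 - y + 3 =-2*y^2 - 7*y - 3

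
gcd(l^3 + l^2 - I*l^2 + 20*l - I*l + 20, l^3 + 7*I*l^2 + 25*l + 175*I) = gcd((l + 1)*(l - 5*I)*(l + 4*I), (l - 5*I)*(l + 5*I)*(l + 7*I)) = l - 5*I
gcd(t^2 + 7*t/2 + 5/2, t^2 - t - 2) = t + 1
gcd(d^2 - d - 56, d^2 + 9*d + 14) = d + 7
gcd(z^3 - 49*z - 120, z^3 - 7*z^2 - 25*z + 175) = z + 5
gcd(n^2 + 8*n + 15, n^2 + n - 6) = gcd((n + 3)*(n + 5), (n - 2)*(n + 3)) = n + 3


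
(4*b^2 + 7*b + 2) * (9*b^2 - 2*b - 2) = 36*b^4 + 55*b^3 - 4*b^2 - 18*b - 4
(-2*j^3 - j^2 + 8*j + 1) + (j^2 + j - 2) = -2*j^3 + 9*j - 1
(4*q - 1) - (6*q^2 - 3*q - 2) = -6*q^2 + 7*q + 1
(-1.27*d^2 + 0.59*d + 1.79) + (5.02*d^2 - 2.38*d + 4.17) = 3.75*d^2 - 1.79*d + 5.96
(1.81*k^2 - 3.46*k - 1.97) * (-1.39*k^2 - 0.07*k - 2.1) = -2.5159*k^4 + 4.6827*k^3 - 0.8205*k^2 + 7.4039*k + 4.137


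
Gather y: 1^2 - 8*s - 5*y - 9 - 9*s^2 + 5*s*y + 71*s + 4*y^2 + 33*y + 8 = -9*s^2 + 63*s + 4*y^2 + y*(5*s + 28)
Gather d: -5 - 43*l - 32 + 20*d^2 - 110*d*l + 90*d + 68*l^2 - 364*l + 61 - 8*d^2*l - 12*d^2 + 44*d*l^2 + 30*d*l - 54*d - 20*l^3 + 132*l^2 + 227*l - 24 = d^2*(8 - 8*l) + d*(44*l^2 - 80*l + 36) - 20*l^3 + 200*l^2 - 180*l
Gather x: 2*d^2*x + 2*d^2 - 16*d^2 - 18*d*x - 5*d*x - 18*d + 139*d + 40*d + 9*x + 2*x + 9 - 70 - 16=-14*d^2 + 161*d + x*(2*d^2 - 23*d + 11) - 77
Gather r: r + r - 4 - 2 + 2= 2*r - 4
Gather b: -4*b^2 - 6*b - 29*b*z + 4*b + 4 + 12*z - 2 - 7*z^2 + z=-4*b^2 + b*(-29*z - 2) - 7*z^2 + 13*z + 2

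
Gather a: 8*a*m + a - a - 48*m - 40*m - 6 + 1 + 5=8*a*m - 88*m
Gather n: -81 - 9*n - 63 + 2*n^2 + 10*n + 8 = 2*n^2 + n - 136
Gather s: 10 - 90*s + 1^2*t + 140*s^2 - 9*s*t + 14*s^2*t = s^2*(14*t + 140) + s*(-9*t - 90) + t + 10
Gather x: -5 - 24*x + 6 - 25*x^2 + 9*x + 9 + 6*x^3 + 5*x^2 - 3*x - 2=6*x^3 - 20*x^2 - 18*x + 8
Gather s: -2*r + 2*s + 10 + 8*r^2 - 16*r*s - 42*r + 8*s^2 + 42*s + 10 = 8*r^2 - 44*r + 8*s^2 + s*(44 - 16*r) + 20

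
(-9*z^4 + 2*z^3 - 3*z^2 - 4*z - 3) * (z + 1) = -9*z^5 - 7*z^4 - z^3 - 7*z^2 - 7*z - 3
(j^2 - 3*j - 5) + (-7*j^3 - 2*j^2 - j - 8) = -7*j^3 - j^2 - 4*j - 13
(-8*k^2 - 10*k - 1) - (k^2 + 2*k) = -9*k^2 - 12*k - 1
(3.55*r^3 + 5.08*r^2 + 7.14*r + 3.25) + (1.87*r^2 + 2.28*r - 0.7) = 3.55*r^3 + 6.95*r^2 + 9.42*r + 2.55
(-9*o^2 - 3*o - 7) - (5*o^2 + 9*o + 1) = -14*o^2 - 12*o - 8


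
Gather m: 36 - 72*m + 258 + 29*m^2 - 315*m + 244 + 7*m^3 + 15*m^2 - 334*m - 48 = 7*m^3 + 44*m^2 - 721*m + 490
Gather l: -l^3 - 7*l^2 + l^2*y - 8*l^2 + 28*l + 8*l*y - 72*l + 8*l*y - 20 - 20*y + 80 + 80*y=-l^3 + l^2*(y - 15) + l*(16*y - 44) + 60*y + 60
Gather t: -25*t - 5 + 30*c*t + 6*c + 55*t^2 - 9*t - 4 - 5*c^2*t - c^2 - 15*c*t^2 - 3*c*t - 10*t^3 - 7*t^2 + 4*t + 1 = -c^2 + 6*c - 10*t^3 + t^2*(48 - 15*c) + t*(-5*c^2 + 27*c - 30) - 8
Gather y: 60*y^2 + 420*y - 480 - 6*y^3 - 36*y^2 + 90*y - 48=-6*y^3 + 24*y^2 + 510*y - 528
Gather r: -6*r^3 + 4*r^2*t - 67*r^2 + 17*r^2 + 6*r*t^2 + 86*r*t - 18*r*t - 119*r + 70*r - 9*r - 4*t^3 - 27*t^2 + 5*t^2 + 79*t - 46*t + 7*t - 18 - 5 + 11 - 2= -6*r^3 + r^2*(4*t - 50) + r*(6*t^2 + 68*t - 58) - 4*t^3 - 22*t^2 + 40*t - 14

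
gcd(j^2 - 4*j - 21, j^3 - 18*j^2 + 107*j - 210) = j - 7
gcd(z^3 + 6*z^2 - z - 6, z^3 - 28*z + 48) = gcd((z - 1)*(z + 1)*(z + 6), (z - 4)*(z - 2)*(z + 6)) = z + 6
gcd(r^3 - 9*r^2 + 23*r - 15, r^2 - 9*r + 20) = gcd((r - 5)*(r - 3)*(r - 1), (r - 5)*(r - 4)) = r - 5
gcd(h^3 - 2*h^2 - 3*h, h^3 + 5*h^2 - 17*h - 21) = h^2 - 2*h - 3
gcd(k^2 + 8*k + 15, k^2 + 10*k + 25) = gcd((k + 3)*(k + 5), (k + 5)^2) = k + 5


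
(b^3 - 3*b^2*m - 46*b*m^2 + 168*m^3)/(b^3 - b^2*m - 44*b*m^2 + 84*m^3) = (b - 4*m)/(b - 2*m)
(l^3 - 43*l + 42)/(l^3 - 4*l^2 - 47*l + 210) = (l - 1)/(l - 5)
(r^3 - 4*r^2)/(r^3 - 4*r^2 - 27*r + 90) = r^2*(r - 4)/(r^3 - 4*r^2 - 27*r + 90)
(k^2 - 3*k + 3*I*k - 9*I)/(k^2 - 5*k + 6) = (k + 3*I)/(k - 2)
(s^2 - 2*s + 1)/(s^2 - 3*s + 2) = (s - 1)/(s - 2)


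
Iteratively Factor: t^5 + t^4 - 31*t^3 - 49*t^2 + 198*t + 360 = (t - 5)*(t^4 + 6*t^3 - t^2 - 54*t - 72) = (t - 5)*(t + 3)*(t^3 + 3*t^2 - 10*t - 24) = (t - 5)*(t - 3)*(t + 3)*(t^2 + 6*t + 8) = (t - 5)*(t - 3)*(t + 2)*(t + 3)*(t + 4)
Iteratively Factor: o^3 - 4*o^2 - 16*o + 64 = (o - 4)*(o^2 - 16) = (o - 4)*(o + 4)*(o - 4)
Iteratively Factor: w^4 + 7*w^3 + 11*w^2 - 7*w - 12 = (w + 3)*(w^3 + 4*w^2 - w - 4) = (w - 1)*(w + 3)*(w^2 + 5*w + 4) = (w - 1)*(w + 3)*(w + 4)*(w + 1)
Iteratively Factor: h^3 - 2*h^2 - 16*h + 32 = (h + 4)*(h^2 - 6*h + 8) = (h - 4)*(h + 4)*(h - 2)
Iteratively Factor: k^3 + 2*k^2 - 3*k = (k + 3)*(k^2 - k) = k*(k + 3)*(k - 1)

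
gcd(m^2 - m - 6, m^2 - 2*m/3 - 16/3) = m + 2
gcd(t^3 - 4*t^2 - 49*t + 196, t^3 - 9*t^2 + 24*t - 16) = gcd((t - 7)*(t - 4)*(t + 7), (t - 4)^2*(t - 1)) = t - 4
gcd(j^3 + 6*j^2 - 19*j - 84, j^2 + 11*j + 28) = j + 7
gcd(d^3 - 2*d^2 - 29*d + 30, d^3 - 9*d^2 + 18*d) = d - 6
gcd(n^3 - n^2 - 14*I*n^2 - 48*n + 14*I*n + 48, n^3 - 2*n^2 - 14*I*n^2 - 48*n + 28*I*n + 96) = n^2 - 14*I*n - 48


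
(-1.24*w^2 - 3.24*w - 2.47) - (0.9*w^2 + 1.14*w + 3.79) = -2.14*w^2 - 4.38*w - 6.26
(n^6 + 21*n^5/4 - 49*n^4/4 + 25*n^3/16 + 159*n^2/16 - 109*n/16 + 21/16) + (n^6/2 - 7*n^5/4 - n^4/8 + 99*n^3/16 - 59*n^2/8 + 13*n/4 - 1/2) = 3*n^6/2 + 7*n^5/2 - 99*n^4/8 + 31*n^3/4 + 41*n^2/16 - 57*n/16 + 13/16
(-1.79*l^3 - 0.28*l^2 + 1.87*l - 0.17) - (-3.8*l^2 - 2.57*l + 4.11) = -1.79*l^3 + 3.52*l^2 + 4.44*l - 4.28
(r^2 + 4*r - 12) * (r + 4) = r^3 + 8*r^2 + 4*r - 48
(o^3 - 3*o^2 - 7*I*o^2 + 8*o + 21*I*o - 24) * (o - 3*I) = o^4 - 3*o^3 - 10*I*o^3 - 13*o^2 + 30*I*o^2 + 39*o - 24*I*o + 72*I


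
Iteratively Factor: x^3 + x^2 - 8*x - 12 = (x - 3)*(x^2 + 4*x + 4) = (x - 3)*(x + 2)*(x + 2)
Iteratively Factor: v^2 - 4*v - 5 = (v + 1)*(v - 5)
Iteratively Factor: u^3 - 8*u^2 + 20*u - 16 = (u - 2)*(u^2 - 6*u + 8) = (u - 4)*(u - 2)*(u - 2)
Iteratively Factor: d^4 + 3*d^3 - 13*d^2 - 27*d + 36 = (d + 3)*(d^3 - 13*d + 12) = (d - 1)*(d + 3)*(d^2 + d - 12) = (d - 3)*(d - 1)*(d + 3)*(d + 4)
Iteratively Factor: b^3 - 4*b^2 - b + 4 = (b - 4)*(b^2 - 1) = (b - 4)*(b - 1)*(b + 1)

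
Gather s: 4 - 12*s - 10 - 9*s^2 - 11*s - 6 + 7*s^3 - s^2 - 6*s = 7*s^3 - 10*s^2 - 29*s - 12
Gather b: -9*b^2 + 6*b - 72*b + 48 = -9*b^2 - 66*b + 48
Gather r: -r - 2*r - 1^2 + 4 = 3 - 3*r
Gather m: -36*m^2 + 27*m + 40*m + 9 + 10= -36*m^2 + 67*m + 19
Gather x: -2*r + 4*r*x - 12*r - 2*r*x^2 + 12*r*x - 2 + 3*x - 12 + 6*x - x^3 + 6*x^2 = -14*r - x^3 + x^2*(6 - 2*r) + x*(16*r + 9) - 14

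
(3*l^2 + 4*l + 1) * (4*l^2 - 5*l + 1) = 12*l^4 + l^3 - 13*l^2 - l + 1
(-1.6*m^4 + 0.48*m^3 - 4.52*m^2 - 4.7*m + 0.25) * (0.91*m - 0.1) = -1.456*m^5 + 0.5968*m^4 - 4.1612*m^3 - 3.825*m^2 + 0.6975*m - 0.025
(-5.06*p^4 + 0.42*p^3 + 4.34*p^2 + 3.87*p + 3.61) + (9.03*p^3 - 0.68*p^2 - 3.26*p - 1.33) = -5.06*p^4 + 9.45*p^3 + 3.66*p^2 + 0.61*p + 2.28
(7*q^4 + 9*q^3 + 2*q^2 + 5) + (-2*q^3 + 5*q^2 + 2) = 7*q^4 + 7*q^3 + 7*q^2 + 7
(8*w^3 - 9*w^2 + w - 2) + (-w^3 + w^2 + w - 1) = 7*w^3 - 8*w^2 + 2*w - 3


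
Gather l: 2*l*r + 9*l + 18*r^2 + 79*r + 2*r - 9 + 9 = l*(2*r + 9) + 18*r^2 + 81*r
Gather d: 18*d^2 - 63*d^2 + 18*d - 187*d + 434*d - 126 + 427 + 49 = -45*d^2 + 265*d + 350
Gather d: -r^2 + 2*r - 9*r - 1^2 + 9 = -r^2 - 7*r + 8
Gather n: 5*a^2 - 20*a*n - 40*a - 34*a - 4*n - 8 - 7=5*a^2 - 74*a + n*(-20*a - 4) - 15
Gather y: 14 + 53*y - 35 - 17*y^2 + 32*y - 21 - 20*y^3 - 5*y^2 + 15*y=-20*y^3 - 22*y^2 + 100*y - 42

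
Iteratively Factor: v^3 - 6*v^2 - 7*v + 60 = (v - 4)*(v^2 - 2*v - 15) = (v - 5)*(v - 4)*(v + 3)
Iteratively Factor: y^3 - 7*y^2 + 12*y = (y - 4)*(y^2 - 3*y) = y*(y - 4)*(y - 3)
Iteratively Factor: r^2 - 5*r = (r)*(r - 5)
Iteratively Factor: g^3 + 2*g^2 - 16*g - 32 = (g + 4)*(g^2 - 2*g - 8) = (g + 2)*(g + 4)*(g - 4)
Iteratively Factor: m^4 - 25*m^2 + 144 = (m - 3)*(m^3 + 3*m^2 - 16*m - 48) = (m - 4)*(m - 3)*(m^2 + 7*m + 12) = (m - 4)*(m - 3)*(m + 3)*(m + 4)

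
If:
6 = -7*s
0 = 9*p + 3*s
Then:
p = 2/7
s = -6/7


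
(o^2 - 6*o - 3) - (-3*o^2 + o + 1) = 4*o^2 - 7*o - 4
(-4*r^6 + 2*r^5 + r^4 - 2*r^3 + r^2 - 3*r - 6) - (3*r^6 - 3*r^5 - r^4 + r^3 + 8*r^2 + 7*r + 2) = -7*r^6 + 5*r^5 + 2*r^4 - 3*r^3 - 7*r^2 - 10*r - 8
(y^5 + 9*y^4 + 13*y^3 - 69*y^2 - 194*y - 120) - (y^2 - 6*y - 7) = y^5 + 9*y^4 + 13*y^3 - 70*y^2 - 188*y - 113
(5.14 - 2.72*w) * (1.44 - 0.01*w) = 0.0272*w^2 - 3.9682*w + 7.4016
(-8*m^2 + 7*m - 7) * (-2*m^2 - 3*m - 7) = 16*m^4 + 10*m^3 + 49*m^2 - 28*m + 49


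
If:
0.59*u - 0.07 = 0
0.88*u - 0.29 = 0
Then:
No Solution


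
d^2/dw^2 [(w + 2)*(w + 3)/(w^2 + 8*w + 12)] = -6/(w^3 + 18*w^2 + 108*w + 216)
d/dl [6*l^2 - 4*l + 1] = 12*l - 4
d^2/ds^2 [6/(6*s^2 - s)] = 12*(-6*s*(6*s - 1) + (12*s - 1)^2)/(s^3*(6*s - 1)^3)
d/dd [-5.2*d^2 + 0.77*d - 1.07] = 0.77 - 10.4*d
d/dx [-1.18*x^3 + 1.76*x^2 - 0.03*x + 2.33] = -3.54*x^2 + 3.52*x - 0.03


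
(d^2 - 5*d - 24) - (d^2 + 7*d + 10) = -12*d - 34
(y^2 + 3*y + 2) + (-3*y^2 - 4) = -2*y^2 + 3*y - 2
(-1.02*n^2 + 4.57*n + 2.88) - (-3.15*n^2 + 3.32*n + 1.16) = 2.13*n^2 + 1.25*n + 1.72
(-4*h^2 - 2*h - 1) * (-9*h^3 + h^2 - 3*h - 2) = 36*h^5 + 14*h^4 + 19*h^3 + 13*h^2 + 7*h + 2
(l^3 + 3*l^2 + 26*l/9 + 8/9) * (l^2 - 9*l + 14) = l^5 - 6*l^4 - 91*l^3/9 + 152*l^2/9 + 292*l/9 + 112/9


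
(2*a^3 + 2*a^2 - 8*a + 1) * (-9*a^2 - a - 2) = -18*a^5 - 20*a^4 + 66*a^3 - 5*a^2 + 15*a - 2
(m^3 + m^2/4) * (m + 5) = m^4 + 21*m^3/4 + 5*m^2/4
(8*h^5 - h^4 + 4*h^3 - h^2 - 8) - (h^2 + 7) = 8*h^5 - h^4 + 4*h^3 - 2*h^2 - 15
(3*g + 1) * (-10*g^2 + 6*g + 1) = -30*g^3 + 8*g^2 + 9*g + 1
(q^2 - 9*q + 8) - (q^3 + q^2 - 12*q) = -q^3 + 3*q + 8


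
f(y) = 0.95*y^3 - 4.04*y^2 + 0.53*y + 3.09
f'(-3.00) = 50.42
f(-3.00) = -60.51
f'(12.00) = 313.97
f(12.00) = 1069.29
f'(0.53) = -2.95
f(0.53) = 2.38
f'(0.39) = -2.19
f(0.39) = 2.74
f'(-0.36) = 3.81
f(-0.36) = 2.33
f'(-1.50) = 19.06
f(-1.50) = -10.00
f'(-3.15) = 54.26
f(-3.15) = -68.36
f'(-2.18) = 31.69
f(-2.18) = -27.11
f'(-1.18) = 14.03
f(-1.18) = -4.72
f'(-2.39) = 36.12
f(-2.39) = -34.22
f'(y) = 2.85*y^2 - 8.08*y + 0.53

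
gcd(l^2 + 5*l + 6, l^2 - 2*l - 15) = l + 3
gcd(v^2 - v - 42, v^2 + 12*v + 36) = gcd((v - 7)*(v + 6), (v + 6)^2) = v + 6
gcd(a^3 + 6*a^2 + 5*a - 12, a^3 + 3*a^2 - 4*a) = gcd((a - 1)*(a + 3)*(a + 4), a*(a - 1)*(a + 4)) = a^2 + 3*a - 4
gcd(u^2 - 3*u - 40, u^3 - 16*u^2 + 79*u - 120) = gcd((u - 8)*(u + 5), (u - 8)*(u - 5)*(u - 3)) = u - 8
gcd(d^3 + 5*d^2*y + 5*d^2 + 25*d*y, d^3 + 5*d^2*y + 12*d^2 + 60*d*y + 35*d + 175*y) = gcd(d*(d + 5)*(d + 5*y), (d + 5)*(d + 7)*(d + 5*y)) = d^2 + 5*d*y + 5*d + 25*y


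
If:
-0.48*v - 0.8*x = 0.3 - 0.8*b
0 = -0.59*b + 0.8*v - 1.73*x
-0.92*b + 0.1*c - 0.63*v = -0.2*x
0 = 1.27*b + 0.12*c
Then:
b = 0.07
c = -0.74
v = -0.27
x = -0.15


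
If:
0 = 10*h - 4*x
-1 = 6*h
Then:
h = -1/6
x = -5/12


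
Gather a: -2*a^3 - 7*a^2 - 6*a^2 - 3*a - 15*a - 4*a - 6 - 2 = -2*a^3 - 13*a^2 - 22*a - 8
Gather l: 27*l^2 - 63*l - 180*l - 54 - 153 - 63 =27*l^2 - 243*l - 270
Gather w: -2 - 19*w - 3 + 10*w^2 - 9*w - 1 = 10*w^2 - 28*w - 6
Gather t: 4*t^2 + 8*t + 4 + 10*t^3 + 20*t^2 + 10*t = 10*t^3 + 24*t^2 + 18*t + 4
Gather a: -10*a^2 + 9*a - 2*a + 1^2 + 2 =-10*a^2 + 7*a + 3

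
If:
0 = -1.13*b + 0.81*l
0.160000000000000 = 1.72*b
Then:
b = 0.09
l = 0.13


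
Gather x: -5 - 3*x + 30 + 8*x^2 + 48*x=8*x^2 + 45*x + 25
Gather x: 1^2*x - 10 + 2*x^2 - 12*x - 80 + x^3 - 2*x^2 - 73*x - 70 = x^3 - 84*x - 160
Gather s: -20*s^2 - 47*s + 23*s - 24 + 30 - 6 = -20*s^2 - 24*s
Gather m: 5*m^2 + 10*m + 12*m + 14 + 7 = 5*m^2 + 22*m + 21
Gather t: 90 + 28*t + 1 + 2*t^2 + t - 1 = 2*t^2 + 29*t + 90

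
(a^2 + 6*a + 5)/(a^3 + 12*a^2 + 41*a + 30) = 1/(a + 6)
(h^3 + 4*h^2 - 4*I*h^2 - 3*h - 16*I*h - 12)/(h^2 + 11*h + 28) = (h^2 - 4*I*h - 3)/(h + 7)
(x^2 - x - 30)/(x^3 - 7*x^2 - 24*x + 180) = 1/(x - 6)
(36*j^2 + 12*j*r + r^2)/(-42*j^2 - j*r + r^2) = (6*j + r)/(-7*j + r)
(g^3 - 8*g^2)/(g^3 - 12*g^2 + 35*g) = g*(g - 8)/(g^2 - 12*g + 35)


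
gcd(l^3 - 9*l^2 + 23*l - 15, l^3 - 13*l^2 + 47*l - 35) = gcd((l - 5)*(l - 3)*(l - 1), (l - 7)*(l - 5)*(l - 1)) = l^2 - 6*l + 5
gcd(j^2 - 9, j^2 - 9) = j^2 - 9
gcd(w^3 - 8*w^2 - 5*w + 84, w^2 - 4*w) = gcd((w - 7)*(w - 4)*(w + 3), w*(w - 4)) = w - 4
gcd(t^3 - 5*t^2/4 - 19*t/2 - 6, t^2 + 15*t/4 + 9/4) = t + 3/4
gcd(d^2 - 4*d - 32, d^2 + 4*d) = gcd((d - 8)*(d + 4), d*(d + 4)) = d + 4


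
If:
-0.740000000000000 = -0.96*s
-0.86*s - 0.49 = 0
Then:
No Solution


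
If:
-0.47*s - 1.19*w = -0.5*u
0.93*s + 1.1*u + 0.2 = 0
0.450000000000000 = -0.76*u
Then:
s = 0.49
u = -0.59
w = -0.44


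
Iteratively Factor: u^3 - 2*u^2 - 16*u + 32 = (u - 2)*(u^2 - 16) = (u - 4)*(u - 2)*(u + 4)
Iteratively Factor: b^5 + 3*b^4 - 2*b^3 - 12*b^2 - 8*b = (b + 1)*(b^4 + 2*b^3 - 4*b^2 - 8*b) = b*(b + 1)*(b^3 + 2*b^2 - 4*b - 8) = b*(b + 1)*(b + 2)*(b^2 - 4) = b*(b - 2)*(b + 1)*(b + 2)*(b + 2)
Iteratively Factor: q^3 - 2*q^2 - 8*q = (q)*(q^2 - 2*q - 8) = q*(q + 2)*(q - 4)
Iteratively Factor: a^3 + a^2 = (a)*(a^2 + a) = a^2*(a + 1)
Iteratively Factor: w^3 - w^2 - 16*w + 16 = (w + 4)*(w^2 - 5*w + 4) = (w - 1)*(w + 4)*(w - 4)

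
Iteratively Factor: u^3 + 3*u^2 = (u)*(u^2 + 3*u) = u*(u + 3)*(u)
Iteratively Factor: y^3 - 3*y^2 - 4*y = (y + 1)*(y^2 - 4*y) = y*(y + 1)*(y - 4)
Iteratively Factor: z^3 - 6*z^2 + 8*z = (z)*(z^2 - 6*z + 8) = z*(z - 2)*(z - 4)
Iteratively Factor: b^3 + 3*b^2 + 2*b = (b + 2)*(b^2 + b) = b*(b + 2)*(b + 1)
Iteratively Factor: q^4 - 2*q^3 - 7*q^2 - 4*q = (q)*(q^3 - 2*q^2 - 7*q - 4) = q*(q + 1)*(q^2 - 3*q - 4) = q*(q - 4)*(q + 1)*(q + 1)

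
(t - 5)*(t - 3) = t^2 - 8*t + 15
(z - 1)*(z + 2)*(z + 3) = z^3 + 4*z^2 + z - 6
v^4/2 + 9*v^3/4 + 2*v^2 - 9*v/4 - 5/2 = (v/2 + 1)*(v - 1)*(v + 1)*(v + 5/2)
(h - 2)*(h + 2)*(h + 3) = h^3 + 3*h^2 - 4*h - 12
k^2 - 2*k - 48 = (k - 8)*(k + 6)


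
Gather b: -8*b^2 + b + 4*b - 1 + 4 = -8*b^2 + 5*b + 3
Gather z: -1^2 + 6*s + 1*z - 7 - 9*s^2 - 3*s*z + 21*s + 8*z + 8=-9*s^2 + 27*s + z*(9 - 3*s)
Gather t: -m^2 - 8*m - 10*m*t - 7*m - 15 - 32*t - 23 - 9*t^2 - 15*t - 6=-m^2 - 15*m - 9*t^2 + t*(-10*m - 47) - 44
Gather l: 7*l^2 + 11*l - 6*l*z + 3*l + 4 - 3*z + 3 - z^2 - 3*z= 7*l^2 + l*(14 - 6*z) - z^2 - 6*z + 7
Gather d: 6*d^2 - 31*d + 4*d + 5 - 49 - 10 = 6*d^2 - 27*d - 54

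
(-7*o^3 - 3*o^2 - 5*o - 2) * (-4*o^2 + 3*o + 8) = 28*o^5 - 9*o^4 - 45*o^3 - 31*o^2 - 46*o - 16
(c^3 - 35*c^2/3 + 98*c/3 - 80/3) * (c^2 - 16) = c^5 - 35*c^4/3 + 50*c^3/3 + 160*c^2 - 1568*c/3 + 1280/3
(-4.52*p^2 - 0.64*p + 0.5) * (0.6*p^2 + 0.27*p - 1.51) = -2.712*p^4 - 1.6044*p^3 + 6.9524*p^2 + 1.1014*p - 0.755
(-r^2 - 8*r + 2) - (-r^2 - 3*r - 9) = 11 - 5*r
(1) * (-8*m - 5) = -8*m - 5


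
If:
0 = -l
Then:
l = 0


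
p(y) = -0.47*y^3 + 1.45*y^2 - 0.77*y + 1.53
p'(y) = -1.41*y^2 + 2.9*y - 0.77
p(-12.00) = 1031.73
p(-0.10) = 1.62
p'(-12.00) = -238.61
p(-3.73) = 48.97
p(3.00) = -0.42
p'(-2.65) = -18.36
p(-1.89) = 11.34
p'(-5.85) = -65.99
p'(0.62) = 0.49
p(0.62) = 1.50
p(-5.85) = 149.75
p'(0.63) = 0.50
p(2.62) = 1.01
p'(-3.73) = -31.20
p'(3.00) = -4.76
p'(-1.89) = -11.29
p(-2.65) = 22.50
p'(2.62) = -2.85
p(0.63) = 1.50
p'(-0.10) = -1.07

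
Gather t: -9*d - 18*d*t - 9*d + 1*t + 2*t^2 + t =-18*d + 2*t^2 + t*(2 - 18*d)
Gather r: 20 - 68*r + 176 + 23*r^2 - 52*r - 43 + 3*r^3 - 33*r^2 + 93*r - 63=3*r^3 - 10*r^2 - 27*r + 90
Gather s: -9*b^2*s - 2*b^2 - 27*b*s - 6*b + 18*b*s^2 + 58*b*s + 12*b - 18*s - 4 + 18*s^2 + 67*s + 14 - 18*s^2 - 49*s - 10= -2*b^2 + 18*b*s^2 + 6*b + s*(-9*b^2 + 31*b)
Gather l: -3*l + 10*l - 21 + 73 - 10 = 7*l + 42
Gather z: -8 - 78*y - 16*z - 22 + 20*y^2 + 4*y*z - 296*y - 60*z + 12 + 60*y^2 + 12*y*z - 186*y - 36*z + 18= 80*y^2 - 560*y + z*(16*y - 112)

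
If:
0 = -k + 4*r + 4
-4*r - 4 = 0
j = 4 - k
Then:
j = 4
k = 0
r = -1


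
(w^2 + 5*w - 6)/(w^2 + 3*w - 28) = (w^2 + 5*w - 6)/(w^2 + 3*w - 28)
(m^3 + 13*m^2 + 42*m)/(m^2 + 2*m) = (m^2 + 13*m + 42)/(m + 2)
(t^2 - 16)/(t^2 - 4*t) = (t + 4)/t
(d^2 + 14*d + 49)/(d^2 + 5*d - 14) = (d + 7)/(d - 2)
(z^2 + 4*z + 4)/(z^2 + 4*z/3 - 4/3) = 3*(z + 2)/(3*z - 2)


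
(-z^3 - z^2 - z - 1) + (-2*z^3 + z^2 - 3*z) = -3*z^3 - 4*z - 1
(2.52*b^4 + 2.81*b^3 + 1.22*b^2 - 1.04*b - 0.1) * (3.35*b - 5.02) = 8.442*b^5 - 3.2369*b^4 - 10.0192*b^3 - 9.6084*b^2 + 4.8858*b + 0.502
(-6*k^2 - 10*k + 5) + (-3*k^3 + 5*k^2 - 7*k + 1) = -3*k^3 - k^2 - 17*k + 6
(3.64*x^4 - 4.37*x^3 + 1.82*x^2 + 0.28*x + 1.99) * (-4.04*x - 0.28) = -14.7056*x^5 + 16.6356*x^4 - 6.1292*x^3 - 1.6408*x^2 - 8.118*x - 0.5572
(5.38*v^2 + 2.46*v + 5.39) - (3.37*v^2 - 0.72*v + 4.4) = 2.01*v^2 + 3.18*v + 0.989999999999999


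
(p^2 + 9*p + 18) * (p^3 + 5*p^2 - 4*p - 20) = p^5 + 14*p^4 + 59*p^3 + 34*p^2 - 252*p - 360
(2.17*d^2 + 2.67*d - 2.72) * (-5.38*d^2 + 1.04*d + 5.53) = -11.6746*d^4 - 12.1078*d^3 + 29.4105*d^2 + 11.9363*d - 15.0416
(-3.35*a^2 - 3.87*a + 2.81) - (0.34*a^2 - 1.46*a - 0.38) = -3.69*a^2 - 2.41*a + 3.19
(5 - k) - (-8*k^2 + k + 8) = 8*k^2 - 2*k - 3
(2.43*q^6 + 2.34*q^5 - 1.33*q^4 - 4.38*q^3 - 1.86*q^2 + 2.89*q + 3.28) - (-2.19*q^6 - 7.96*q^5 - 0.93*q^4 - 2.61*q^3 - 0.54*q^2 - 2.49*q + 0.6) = 4.62*q^6 + 10.3*q^5 - 0.4*q^4 - 1.77*q^3 - 1.32*q^2 + 5.38*q + 2.68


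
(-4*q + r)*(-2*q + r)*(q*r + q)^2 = 8*q^4*r^2 + 16*q^4*r + 8*q^4 - 6*q^3*r^3 - 12*q^3*r^2 - 6*q^3*r + q^2*r^4 + 2*q^2*r^3 + q^2*r^2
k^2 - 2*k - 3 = (k - 3)*(k + 1)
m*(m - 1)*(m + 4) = m^3 + 3*m^2 - 4*m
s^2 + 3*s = s*(s + 3)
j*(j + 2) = j^2 + 2*j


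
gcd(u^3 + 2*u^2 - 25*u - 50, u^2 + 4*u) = 1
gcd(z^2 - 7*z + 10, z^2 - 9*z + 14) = z - 2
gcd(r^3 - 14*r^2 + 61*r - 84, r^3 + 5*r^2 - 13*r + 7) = 1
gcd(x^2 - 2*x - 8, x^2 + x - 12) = 1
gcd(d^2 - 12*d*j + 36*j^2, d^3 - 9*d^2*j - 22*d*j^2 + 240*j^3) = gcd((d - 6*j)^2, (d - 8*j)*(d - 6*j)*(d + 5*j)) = d - 6*j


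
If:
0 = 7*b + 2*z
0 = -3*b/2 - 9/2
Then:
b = -3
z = 21/2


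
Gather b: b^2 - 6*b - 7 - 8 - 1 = b^2 - 6*b - 16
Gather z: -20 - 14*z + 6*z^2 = 6*z^2 - 14*z - 20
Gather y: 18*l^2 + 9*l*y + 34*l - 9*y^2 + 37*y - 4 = 18*l^2 + 34*l - 9*y^2 + y*(9*l + 37) - 4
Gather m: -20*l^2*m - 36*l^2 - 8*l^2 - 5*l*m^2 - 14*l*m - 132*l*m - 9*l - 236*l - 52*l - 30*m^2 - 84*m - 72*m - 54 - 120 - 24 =-44*l^2 - 297*l + m^2*(-5*l - 30) + m*(-20*l^2 - 146*l - 156) - 198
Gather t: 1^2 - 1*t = 1 - t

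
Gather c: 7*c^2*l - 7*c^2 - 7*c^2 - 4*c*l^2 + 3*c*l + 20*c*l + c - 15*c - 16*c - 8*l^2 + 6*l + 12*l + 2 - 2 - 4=c^2*(7*l - 14) + c*(-4*l^2 + 23*l - 30) - 8*l^2 + 18*l - 4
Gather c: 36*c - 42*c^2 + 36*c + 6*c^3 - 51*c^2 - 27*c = 6*c^3 - 93*c^2 + 45*c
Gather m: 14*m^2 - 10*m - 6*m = 14*m^2 - 16*m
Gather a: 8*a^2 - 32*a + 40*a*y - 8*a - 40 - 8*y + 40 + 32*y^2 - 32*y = 8*a^2 + a*(40*y - 40) + 32*y^2 - 40*y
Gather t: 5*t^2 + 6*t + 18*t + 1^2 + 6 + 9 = 5*t^2 + 24*t + 16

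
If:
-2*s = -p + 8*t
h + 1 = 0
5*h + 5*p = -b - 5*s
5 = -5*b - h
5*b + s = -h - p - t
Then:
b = -4/5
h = -1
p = 826/75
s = -739/75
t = 96/25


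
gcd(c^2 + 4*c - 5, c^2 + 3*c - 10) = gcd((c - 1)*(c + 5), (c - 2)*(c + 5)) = c + 5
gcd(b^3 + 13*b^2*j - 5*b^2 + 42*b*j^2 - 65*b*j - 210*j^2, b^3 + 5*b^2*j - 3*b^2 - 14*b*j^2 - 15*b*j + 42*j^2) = b + 7*j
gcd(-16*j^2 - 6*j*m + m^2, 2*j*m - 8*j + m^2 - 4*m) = 2*j + m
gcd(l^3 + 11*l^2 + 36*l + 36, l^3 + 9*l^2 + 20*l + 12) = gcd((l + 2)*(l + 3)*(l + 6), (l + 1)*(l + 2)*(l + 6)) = l^2 + 8*l + 12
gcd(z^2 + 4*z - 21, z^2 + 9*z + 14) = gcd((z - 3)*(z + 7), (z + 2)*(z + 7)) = z + 7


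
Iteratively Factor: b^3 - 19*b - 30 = (b - 5)*(b^2 + 5*b + 6) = (b - 5)*(b + 3)*(b + 2)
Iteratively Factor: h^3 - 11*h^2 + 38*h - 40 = (h - 4)*(h^2 - 7*h + 10) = (h - 4)*(h - 2)*(h - 5)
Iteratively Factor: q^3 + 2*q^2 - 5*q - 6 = (q + 3)*(q^2 - q - 2) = (q + 1)*(q + 3)*(q - 2)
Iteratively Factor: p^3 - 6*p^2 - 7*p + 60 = (p - 4)*(p^2 - 2*p - 15) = (p - 5)*(p - 4)*(p + 3)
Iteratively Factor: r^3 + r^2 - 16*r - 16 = (r - 4)*(r^2 + 5*r + 4) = (r - 4)*(r + 4)*(r + 1)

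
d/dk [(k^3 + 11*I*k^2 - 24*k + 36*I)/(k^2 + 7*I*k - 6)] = (k^2 + 2*I*k - 11)/(k^2 + 2*I*k - 1)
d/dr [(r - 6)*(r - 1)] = 2*r - 7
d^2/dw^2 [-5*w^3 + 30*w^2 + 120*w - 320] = 60 - 30*w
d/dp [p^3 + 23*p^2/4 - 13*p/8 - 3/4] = 3*p^2 + 23*p/2 - 13/8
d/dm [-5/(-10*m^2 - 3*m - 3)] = 5*(-20*m - 3)/(10*m^2 + 3*m + 3)^2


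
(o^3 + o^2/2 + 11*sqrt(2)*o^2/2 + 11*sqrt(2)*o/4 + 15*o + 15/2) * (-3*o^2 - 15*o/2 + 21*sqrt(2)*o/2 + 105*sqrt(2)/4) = -3*o^5 - 9*o^4 - 6*sqrt(2)*o^4 - 18*sqrt(2)*o^3 + 267*o^3/4 + 423*o^2/2 + 150*sqrt(2)*o^2 + 705*o/8 + 945*sqrt(2)*o/2 + 1575*sqrt(2)/8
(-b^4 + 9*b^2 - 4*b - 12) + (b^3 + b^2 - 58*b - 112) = -b^4 + b^3 + 10*b^2 - 62*b - 124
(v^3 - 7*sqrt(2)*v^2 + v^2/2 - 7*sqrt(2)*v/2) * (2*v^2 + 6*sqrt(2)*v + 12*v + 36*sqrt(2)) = 2*v^5 - 8*sqrt(2)*v^4 + 13*v^4 - 78*v^3 - 52*sqrt(2)*v^3 - 546*v^2 - 24*sqrt(2)*v^2 - 252*v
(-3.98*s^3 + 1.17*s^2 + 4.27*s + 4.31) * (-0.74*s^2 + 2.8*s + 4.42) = 2.9452*s^5 - 12.0098*s^4 - 17.4754*s^3 + 13.938*s^2 + 30.9414*s + 19.0502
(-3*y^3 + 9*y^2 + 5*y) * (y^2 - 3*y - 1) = -3*y^5 + 18*y^4 - 19*y^3 - 24*y^2 - 5*y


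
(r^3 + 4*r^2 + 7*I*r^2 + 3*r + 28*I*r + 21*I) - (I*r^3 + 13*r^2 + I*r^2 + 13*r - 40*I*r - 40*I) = r^3 - I*r^3 - 9*r^2 + 6*I*r^2 - 10*r + 68*I*r + 61*I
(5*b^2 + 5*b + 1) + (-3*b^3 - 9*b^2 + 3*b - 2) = -3*b^3 - 4*b^2 + 8*b - 1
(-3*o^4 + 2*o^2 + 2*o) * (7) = -21*o^4 + 14*o^2 + 14*o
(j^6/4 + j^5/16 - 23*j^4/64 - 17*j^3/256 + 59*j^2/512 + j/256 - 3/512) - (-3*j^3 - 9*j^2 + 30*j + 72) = j^6/4 + j^5/16 - 23*j^4/64 + 751*j^3/256 + 4667*j^2/512 - 7679*j/256 - 36867/512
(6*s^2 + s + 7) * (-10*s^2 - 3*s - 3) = -60*s^4 - 28*s^3 - 91*s^2 - 24*s - 21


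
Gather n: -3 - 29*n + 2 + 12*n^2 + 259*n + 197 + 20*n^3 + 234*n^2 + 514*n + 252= 20*n^3 + 246*n^2 + 744*n + 448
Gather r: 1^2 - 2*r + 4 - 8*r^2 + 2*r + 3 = 8 - 8*r^2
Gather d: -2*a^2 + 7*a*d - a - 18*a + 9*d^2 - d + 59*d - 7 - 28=-2*a^2 - 19*a + 9*d^2 + d*(7*a + 58) - 35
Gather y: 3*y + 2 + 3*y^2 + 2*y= 3*y^2 + 5*y + 2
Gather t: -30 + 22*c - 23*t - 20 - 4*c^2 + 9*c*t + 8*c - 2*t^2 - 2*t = -4*c^2 + 30*c - 2*t^2 + t*(9*c - 25) - 50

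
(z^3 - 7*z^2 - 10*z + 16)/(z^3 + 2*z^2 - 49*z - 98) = (z^2 - 9*z + 8)/(z^2 - 49)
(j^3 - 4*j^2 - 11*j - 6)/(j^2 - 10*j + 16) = (j^3 - 4*j^2 - 11*j - 6)/(j^2 - 10*j + 16)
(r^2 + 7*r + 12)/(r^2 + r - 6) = (r + 4)/(r - 2)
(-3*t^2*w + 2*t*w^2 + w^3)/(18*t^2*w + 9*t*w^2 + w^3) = (-t + w)/(6*t + w)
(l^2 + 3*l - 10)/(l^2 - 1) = (l^2 + 3*l - 10)/(l^2 - 1)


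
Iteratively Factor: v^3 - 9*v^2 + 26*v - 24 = (v - 3)*(v^2 - 6*v + 8) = (v - 3)*(v - 2)*(v - 4)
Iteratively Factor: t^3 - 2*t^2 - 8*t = (t)*(t^2 - 2*t - 8) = t*(t + 2)*(t - 4)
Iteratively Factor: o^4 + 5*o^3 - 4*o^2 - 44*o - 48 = (o + 2)*(o^3 + 3*o^2 - 10*o - 24) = (o + 2)*(o + 4)*(o^2 - o - 6) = (o - 3)*(o + 2)*(o + 4)*(o + 2)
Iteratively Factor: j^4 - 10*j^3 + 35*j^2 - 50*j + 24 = (j - 1)*(j^3 - 9*j^2 + 26*j - 24) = (j - 2)*(j - 1)*(j^2 - 7*j + 12) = (j - 3)*(j - 2)*(j - 1)*(j - 4)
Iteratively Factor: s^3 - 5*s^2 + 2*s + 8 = (s - 2)*(s^2 - 3*s - 4) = (s - 4)*(s - 2)*(s + 1)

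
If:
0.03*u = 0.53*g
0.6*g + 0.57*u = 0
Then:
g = 0.00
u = 0.00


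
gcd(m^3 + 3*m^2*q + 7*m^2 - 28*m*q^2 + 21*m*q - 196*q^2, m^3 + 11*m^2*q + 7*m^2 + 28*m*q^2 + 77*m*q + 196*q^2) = m^2 + 7*m*q + 7*m + 49*q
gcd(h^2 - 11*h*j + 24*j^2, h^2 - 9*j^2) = h - 3*j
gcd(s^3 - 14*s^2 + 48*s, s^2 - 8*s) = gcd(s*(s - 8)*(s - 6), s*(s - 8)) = s^2 - 8*s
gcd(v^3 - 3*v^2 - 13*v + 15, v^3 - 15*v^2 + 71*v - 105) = v - 5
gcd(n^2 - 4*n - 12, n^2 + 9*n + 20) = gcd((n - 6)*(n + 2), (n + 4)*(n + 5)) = 1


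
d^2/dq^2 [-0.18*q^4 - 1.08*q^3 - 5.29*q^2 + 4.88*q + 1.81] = -2.16*q^2 - 6.48*q - 10.58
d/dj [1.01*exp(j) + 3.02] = 1.01*exp(j)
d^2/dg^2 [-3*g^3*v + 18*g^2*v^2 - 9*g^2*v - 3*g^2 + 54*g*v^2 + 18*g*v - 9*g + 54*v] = -18*g*v + 36*v^2 - 18*v - 6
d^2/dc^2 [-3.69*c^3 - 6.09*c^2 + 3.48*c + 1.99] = -22.14*c - 12.18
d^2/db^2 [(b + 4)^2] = 2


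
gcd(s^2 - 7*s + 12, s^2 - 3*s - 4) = s - 4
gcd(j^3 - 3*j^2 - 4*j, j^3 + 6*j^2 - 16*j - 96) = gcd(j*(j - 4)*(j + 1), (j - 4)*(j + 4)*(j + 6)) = j - 4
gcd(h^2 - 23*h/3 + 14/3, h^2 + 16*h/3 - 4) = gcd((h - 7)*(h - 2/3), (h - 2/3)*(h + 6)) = h - 2/3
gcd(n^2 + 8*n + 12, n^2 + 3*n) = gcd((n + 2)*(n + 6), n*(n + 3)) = 1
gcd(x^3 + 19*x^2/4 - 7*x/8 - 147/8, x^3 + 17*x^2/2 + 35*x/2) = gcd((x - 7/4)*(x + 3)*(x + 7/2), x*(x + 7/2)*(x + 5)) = x + 7/2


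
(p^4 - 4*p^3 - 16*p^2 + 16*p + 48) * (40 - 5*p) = -5*p^5 + 60*p^4 - 80*p^3 - 720*p^2 + 400*p + 1920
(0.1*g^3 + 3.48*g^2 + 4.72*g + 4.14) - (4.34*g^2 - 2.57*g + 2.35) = 0.1*g^3 - 0.86*g^2 + 7.29*g + 1.79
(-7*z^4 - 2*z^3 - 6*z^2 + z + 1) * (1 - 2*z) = 14*z^5 - 3*z^4 + 10*z^3 - 8*z^2 - z + 1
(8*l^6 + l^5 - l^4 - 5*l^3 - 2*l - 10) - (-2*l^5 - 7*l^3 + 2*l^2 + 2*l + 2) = 8*l^6 + 3*l^5 - l^4 + 2*l^3 - 2*l^2 - 4*l - 12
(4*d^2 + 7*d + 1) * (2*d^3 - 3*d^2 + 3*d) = 8*d^5 + 2*d^4 - 7*d^3 + 18*d^2 + 3*d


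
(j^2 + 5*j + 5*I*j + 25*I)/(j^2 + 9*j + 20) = (j + 5*I)/(j + 4)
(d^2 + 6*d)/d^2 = (d + 6)/d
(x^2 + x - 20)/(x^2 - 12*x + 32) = (x + 5)/(x - 8)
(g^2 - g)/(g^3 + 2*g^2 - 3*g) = 1/(g + 3)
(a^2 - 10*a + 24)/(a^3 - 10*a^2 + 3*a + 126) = (a - 4)/(a^2 - 4*a - 21)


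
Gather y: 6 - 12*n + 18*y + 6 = -12*n + 18*y + 12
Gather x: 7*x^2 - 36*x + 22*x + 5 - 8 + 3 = 7*x^2 - 14*x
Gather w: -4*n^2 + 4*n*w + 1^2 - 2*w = -4*n^2 + w*(4*n - 2) + 1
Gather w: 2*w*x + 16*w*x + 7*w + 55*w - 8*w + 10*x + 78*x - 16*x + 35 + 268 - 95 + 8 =w*(18*x + 54) + 72*x + 216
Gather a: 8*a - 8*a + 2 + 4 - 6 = 0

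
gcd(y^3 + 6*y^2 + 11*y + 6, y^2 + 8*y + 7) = y + 1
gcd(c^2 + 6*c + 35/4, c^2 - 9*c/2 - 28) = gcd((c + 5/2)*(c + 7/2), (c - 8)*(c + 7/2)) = c + 7/2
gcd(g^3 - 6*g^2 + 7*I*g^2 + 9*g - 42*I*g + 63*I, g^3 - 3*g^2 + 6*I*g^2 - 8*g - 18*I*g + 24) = g - 3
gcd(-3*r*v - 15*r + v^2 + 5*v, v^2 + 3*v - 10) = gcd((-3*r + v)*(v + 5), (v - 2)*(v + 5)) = v + 5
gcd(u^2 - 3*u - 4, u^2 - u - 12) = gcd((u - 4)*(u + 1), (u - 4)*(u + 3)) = u - 4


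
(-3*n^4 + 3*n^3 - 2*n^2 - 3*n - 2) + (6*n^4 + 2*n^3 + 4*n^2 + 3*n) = 3*n^4 + 5*n^3 + 2*n^2 - 2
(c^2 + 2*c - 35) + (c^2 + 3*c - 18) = 2*c^2 + 5*c - 53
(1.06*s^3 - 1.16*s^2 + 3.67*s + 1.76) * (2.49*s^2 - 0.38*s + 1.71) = 2.6394*s^5 - 3.2912*s^4 + 11.3917*s^3 + 1.0042*s^2 + 5.6069*s + 3.0096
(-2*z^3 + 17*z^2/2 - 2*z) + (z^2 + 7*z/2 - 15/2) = -2*z^3 + 19*z^2/2 + 3*z/2 - 15/2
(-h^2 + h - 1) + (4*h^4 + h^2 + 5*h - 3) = 4*h^4 + 6*h - 4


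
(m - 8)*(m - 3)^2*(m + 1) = m^4 - 13*m^3 + 43*m^2 - 15*m - 72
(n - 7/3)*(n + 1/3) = n^2 - 2*n - 7/9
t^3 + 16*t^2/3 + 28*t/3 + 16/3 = (t + 4/3)*(t + 2)^2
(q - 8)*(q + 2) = q^2 - 6*q - 16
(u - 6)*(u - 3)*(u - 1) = u^3 - 10*u^2 + 27*u - 18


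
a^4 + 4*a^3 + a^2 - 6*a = a*(a - 1)*(a + 2)*(a + 3)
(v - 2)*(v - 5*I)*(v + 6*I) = v^3 - 2*v^2 + I*v^2 + 30*v - 2*I*v - 60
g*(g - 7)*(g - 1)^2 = g^4 - 9*g^3 + 15*g^2 - 7*g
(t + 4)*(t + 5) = t^2 + 9*t + 20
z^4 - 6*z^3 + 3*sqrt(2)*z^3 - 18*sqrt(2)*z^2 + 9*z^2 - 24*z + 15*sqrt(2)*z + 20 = (z - 5)*(z - 1)*(z + sqrt(2))*(z + 2*sqrt(2))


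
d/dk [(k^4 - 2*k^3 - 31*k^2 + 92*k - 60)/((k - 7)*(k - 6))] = (2*k^5 - 41*k^4 + 220*k^3 + 59*k^2 - 2484*k + 3084)/(k^4 - 26*k^3 + 253*k^2 - 1092*k + 1764)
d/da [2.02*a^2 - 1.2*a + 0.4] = 4.04*a - 1.2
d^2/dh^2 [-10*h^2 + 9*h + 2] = -20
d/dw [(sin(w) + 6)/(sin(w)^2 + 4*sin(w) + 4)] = -(sin(w) + 10)*cos(w)/(sin(w) + 2)^3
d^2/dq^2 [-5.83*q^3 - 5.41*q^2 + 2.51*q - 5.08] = -34.98*q - 10.82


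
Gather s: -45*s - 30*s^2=-30*s^2 - 45*s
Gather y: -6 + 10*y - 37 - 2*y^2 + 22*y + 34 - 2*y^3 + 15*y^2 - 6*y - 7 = -2*y^3 + 13*y^2 + 26*y - 16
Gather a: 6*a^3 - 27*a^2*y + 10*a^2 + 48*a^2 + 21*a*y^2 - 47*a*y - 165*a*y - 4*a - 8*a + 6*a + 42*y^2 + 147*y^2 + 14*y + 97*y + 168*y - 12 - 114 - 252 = 6*a^3 + a^2*(58 - 27*y) + a*(21*y^2 - 212*y - 6) + 189*y^2 + 279*y - 378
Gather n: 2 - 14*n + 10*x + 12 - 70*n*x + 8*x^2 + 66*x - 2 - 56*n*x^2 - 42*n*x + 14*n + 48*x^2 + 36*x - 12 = n*(-56*x^2 - 112*x) + 56*x^2 + 112*x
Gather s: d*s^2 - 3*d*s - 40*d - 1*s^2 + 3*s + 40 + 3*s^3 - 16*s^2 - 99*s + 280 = -40*d + 3*s^3 + s^2*(d - 17) + s*(-3*d - 96) + 320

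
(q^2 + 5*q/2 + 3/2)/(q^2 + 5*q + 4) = (q + 3/2)/(q + 4)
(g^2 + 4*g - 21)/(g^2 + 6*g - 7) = (g - 3)/(g - 1)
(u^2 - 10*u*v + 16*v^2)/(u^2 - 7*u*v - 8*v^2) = (u - 2*v)/(u + v)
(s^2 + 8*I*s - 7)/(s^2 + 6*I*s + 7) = (s + I)/(s - I)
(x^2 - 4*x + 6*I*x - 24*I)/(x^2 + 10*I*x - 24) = (x - 4)/(x + 4*I)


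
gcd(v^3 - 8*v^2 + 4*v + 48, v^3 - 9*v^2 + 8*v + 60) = v^2 - 4*v - 12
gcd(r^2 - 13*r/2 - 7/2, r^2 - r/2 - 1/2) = r + 1/2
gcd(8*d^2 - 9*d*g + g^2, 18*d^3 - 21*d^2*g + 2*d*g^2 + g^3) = d - g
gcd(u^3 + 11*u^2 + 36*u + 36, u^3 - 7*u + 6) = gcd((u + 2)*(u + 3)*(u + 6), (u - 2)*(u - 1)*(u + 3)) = u + 3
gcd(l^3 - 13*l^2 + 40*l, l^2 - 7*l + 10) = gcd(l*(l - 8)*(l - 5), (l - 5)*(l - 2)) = l - 5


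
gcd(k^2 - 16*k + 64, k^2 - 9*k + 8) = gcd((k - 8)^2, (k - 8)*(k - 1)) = k - 8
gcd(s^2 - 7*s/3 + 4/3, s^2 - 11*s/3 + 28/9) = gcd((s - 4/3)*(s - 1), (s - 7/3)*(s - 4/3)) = s - 4/3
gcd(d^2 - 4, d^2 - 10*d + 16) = d - 2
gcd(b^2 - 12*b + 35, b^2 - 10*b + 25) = b - 5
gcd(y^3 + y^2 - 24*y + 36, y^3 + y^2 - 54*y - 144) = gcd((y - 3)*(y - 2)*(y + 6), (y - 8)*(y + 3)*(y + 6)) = y + 6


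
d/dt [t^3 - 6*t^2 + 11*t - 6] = 3*t^2 - 12*t + 11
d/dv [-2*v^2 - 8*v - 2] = -4*v - 8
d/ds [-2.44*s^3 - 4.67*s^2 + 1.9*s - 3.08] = -7.32*s^2 - 9.34*s + 1.9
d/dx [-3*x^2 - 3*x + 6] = -6*x - 3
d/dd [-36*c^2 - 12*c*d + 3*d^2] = -12*c + 6*d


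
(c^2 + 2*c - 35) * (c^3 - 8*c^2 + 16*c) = c^5 - 6*c^4 - 35*c^3 + 312*c^2 - 560*c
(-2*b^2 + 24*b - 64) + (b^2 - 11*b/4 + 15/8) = -b^2 + 85*b/4 - 497/8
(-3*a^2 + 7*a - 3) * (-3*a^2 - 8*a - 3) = 9*a^4 + 3*a^3 - 38*a^2 + 3*a + 9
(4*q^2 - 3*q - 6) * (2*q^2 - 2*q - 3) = 8*q^4 - 14*q^3 - 18*q^2 + 21*q + 18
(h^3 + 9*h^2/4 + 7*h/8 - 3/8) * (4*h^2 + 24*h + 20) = 4*h^5 + 33*h^4 + 155*h^3/2 + 129*h^2/2 + 17*h/2 - 15/2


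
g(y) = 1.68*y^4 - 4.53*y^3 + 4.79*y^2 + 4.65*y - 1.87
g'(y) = 6.72*y^3 - 13.59*y^2 + 9.58*y + 4.65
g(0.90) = 3.99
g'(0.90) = 7.16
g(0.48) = 1.05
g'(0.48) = 6.86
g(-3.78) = 636.65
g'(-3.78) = -588.69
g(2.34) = 27.57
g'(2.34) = 38.76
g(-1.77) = 46.52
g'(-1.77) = -92.15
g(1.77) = 12.74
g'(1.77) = 16.29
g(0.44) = 0.78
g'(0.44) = 6.81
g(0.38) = 0.38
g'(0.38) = 6.70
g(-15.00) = 101344.88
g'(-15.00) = -25876.80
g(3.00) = 68.96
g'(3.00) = 92.52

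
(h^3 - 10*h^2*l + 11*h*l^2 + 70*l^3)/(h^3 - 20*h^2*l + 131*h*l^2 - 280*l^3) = (h + 2*l)/(h - 8*l)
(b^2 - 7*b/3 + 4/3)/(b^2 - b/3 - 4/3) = (b - 1)/(b + 1)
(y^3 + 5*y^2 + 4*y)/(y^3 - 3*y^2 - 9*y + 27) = y*(y^2 + 5*y + 4)/(y^3 - 3*y^2 - 9*y + 27)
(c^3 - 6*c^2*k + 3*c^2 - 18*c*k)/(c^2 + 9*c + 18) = c*(c - 6*k)/(c + 6)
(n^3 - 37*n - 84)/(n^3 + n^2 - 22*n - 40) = (n^2 - 4*n - 21)/(n^2 - 3*n - 10)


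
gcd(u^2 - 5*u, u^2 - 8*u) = u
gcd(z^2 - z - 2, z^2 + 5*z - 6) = 1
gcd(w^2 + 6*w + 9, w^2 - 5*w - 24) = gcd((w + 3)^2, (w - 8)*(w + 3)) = w + 3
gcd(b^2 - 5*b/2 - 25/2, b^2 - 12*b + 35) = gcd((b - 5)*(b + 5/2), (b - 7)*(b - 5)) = b - 5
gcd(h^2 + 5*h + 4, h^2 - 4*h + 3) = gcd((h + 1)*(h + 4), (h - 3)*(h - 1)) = 1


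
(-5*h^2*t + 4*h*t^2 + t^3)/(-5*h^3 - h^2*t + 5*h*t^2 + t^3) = t/(h + t)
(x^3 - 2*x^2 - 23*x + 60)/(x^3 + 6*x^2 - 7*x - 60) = (x - 4)/(x + 4)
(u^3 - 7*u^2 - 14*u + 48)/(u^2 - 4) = (u^2 - 5*u - 24)/(u + 2)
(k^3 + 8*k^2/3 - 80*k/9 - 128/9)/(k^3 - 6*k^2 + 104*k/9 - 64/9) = (3*k^2 + 16*k + 16)/(3*k^2 - 10*k + 8)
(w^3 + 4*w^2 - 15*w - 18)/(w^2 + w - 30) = (w^2 - 2*w - 3)/(w - 5)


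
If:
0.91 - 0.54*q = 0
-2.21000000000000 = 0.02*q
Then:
No Solution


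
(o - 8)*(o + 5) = o^2 - 3*o - 40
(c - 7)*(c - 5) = c^2 - 12*c + 35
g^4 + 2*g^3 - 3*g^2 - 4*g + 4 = (g - 1)^2*(g + 2)^2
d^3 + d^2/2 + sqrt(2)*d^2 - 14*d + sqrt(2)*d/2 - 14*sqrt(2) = (d - 7/2)*(d + 4)*(d + sqrt(2))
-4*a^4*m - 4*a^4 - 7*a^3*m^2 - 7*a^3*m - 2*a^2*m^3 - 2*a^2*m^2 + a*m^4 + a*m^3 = (-4*a + m)*(a + m)^2*(a*m + a)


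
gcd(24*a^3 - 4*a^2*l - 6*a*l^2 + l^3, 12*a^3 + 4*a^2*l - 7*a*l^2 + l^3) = 12*a^2 - 8*a*l + l^2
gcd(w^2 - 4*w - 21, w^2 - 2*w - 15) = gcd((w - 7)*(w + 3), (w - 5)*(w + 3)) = w + 3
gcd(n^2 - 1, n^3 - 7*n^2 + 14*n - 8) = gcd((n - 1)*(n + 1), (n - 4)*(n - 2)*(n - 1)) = n - 1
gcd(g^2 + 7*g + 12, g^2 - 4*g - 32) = g + 4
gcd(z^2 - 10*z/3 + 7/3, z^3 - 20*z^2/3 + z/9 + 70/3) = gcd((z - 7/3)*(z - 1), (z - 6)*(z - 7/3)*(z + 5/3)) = z - 7/3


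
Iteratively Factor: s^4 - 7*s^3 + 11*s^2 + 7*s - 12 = (s - 1)*(s^3 - 6*s^2 + 5*s + 12) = (s - 3)*(s - 1)*(s^2 - 3*s - 4) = (s - 4)*(s - 3)*(s - 1)*(s + 1)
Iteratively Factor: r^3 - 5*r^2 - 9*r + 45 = (r + 3)*(r^2 - 8*r + 15) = (r - 5)*(r + 3)*(r - 3)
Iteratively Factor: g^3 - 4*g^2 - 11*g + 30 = (g - 5)*(g^2 + g - 6) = (g - 5)*(g + 3)*(g - 2)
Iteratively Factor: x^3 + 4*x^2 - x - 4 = (x + 1)*(x^2 + 3*x - 4) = (x + 1)*(x + 4)*(x - 1)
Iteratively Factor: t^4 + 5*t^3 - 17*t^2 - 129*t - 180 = (t + 4)*(t^3 + t^2 - 21*t - 45) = (t + 3)*(t + 4)*(t^2 - 2*t - 15) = (t + 3)^2*(t + 4)*(t - 5)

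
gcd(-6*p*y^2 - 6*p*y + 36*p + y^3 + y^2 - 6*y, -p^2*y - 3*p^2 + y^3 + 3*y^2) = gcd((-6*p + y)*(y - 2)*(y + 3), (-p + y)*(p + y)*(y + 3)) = y + 3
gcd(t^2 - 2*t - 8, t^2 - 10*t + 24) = t - 4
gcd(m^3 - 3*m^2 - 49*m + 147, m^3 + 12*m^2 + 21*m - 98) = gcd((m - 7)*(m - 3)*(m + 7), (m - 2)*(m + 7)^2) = m + 7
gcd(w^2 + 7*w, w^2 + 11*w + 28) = w + 7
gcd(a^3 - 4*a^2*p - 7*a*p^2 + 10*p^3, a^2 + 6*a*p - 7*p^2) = -a + p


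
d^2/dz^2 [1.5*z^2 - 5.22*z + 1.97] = 3.00000000000000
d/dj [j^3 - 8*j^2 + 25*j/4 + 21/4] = 3*j^2 - 16*j + 25/4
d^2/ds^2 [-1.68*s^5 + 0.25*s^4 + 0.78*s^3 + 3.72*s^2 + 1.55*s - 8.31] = -33.6*s^3 + 3.0*s^2 + 4.68*s + 7.44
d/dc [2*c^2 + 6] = 4*c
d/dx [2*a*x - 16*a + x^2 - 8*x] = 2*a + 2*x - 8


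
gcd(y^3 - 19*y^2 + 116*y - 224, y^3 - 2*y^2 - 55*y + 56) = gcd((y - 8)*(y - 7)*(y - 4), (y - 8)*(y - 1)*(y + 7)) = y - 8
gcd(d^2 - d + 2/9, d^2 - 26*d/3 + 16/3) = d - 2/3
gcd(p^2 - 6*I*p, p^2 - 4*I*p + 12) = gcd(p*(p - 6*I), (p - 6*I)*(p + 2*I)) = p - 6*I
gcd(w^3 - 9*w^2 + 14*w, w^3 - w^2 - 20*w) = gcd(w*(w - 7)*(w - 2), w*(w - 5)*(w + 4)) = w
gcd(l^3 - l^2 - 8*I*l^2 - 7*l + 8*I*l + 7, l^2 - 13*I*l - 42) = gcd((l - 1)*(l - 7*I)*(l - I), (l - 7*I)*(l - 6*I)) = l - 7*I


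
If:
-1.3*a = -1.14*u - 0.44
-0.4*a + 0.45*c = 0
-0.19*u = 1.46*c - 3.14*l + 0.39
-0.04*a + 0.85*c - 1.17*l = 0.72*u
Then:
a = 0.24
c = 0.21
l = 0.22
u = -0.11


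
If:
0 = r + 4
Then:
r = -4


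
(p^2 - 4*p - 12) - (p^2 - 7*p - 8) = 3*p - 4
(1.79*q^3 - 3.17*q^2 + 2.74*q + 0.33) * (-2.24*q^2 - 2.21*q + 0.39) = -4.0096*q^5 + 3.1449*q^4 + 1.5662*q^3 - 8.0309*q^2 + 0.3393*q + 0.1287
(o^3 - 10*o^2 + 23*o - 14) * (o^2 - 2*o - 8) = o^5 - 12*o^4 + 35*o^3 + 20*o^2 - 156*o + 112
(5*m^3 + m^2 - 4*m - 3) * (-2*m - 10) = -10*m^4 - 52*m^3 - 2*m^2 + 46*m + 30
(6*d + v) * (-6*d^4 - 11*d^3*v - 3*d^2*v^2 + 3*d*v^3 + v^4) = -36*d^5 - 72*d^4*v - 29*d^3*v^2 + 15*d^2*v^3 + 9*d*v^4 + v^5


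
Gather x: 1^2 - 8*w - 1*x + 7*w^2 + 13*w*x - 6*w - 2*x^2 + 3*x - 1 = 7*w^2 - 14*w - 2*x^2 + x*(13*w + 2)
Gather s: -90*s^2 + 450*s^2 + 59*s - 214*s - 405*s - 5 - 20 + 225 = 360*s^2 - 560*s + 200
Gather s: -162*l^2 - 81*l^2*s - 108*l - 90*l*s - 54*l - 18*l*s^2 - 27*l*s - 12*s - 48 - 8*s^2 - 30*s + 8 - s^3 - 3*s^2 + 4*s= -162*l^2 - 162*l - s^3 + s^2*(-18*l - 11) + s*(-81*l^2 - 117*l - 38) - 40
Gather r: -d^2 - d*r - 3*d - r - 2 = -d^2 - 3*d + r*(-d - 1) - 2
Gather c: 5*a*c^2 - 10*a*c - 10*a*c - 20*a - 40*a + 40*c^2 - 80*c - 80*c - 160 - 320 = -60*a + c^2*(5*a + 40) + c*(-20*a - 160) - 480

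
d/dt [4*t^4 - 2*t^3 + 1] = t^2*(16*t - 6)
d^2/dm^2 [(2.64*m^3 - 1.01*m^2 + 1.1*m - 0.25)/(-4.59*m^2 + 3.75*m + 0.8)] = (5.6843418860808e-14*m^5 - 1.13686837721616e-13*m^4 - 105.21873*m^3 + 6.33446999999998*m^2 - 60.19155*m + 16.76005)/(96.702579*m^6 - 237.016125*m^5 + 143.077185*m^4 + 29.885625*m^3 - 24.9372*m^2 - 7.2*m - 0.512)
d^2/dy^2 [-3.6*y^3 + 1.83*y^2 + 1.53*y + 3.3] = 3.66 - 21.6*y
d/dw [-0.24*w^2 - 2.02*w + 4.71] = -0.48*w - 2.02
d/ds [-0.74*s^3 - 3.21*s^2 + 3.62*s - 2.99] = -2.22*s^2 - 6.42*s + 3.62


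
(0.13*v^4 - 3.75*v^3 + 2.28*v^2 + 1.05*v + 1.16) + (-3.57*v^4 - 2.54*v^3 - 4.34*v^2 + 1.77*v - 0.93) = -3.44*v^4 - 6.29*v^3 - 2.06*v^2 + 2.82*v + 0.23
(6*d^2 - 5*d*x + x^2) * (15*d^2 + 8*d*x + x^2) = 90*d^4 - 27*d^3*x - 19*d^2*x^2 + 3*d*x^3 + x^4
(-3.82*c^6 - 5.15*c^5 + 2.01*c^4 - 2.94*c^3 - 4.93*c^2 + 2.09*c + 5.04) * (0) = 0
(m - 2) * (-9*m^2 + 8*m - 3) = -9*m^3 + 26*m^2 - 19*m + 6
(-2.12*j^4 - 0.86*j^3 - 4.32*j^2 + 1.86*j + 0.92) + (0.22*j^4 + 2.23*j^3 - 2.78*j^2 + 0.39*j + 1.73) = -1.9*j^4 + 1.37*j^3 - 7.1*j^2 + 2.25*j + 2.65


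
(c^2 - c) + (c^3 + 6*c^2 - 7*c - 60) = c^3 + 7*c^2 - 8*c - 60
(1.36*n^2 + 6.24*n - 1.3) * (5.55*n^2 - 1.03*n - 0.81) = 7.548*n^4 + 33.2312*n^3 - 14.7438*n^2 - 3.7154*n + 1.053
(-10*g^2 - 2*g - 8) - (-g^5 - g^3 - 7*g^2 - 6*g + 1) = g^5 + g^3 - 3*g^2 + 4*g - 9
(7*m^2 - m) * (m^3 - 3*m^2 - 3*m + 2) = 7*m^5 - 22*m^4 - 18*m^3 + 17*m^2 - 2*m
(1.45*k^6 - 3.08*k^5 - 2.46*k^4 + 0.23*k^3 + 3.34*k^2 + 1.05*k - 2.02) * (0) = 0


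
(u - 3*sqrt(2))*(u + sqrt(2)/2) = u^2 - 5*sqrt(2)*u/2 - 3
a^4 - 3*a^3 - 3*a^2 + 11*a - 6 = (a - 3)*(a - 1)^2*(a + 2)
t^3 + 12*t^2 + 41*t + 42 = (t + 2)*(t + 3)*(t + 7)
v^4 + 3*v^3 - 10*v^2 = v^2*(v - 2)*(v + 5)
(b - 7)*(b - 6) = b^2 - 13*b + 42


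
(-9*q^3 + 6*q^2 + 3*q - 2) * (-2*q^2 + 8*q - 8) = 18*q^5 - 84*q^4 + 114*q^3 - 20*q^2 - 40*q + 16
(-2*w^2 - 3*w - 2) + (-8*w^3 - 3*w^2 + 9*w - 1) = -8*w^3 - 5*w^2 + 6*w - 3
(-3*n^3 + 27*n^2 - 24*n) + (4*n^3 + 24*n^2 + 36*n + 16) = n^3 + 51*n^2 + 12*n + 16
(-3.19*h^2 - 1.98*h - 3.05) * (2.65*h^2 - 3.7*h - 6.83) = -8.4535*h^4 + 6.556*h^3 + 21.0312*h^2 + 24.8084*h + 20.8315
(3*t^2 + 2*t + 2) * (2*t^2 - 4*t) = 6*t^4 - 8*t^3 - 4*t^2 - 8*t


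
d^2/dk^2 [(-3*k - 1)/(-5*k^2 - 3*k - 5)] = 2*((3*k + 1)*(10*k + 3)^2 - (45*k + 14)*(5*k^2 + 3*k + 5))/(5*k^2 + 3*k + 5)^3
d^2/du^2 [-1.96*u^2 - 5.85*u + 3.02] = -3.92000000000000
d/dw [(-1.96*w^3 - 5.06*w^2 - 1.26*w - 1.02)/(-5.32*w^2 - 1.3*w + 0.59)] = (10.4272*w^4 + 5.096*w^3 - 3.5944*w^2 - 16.8236*w - 2.0694)/(28.3024*w^4 + 13.832*w^3 - 4.5876*w^2 - 1.534*w + 0.3481)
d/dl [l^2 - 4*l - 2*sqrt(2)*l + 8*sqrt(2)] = 2*l - 4 - 2*sqrt(2)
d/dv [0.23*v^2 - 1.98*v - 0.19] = 0.46*v - 1.98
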